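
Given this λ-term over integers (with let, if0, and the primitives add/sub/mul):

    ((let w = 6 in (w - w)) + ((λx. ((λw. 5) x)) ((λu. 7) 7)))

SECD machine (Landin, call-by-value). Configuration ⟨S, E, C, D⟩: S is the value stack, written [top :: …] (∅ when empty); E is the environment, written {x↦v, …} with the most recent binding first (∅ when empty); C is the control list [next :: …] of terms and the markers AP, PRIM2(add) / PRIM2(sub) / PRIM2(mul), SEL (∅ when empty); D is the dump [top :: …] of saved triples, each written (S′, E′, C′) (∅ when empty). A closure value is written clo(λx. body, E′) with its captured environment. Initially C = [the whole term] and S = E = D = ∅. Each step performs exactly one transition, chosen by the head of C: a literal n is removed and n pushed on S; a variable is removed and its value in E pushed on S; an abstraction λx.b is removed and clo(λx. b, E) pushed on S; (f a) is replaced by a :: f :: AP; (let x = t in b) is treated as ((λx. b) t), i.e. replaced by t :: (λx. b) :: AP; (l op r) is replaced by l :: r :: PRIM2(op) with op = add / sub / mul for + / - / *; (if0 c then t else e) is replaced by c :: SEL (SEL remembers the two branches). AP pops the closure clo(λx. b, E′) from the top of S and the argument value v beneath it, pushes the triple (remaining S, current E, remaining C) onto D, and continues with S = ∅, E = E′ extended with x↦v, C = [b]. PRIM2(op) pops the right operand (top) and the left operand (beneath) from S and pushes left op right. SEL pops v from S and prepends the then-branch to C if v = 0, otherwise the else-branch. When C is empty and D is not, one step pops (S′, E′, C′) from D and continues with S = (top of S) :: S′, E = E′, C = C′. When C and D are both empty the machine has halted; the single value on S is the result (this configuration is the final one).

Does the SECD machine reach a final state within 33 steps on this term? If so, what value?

step 0: <S=∅, E=∅, C=[((let w = 6 in (w - w)) + ((λx. ((λw. 5) x)) ((λu. 7) 7)))], D=∅>
step 1: <S=∅, E=∅, C=[(let w = 6 in (w - w)) :: ((λx. ((λw. 5) x)) ((λu. 7) 7)) :: PRIM2(add)], D=∅>
step 2: <S=∅, E=∅, C=[6 :: (λw. (w - w)) :: AP :: ((λx. ((λw. 5) x)) ((λu. 7) 7)) :: PRIM2(add)], D=∅>
step 3: <S=[6], E=∅, C=[(λw. (w - w)) :: AP :: ((λx. ((λw. 5) x)) ((λu. 7) 7)) :: PRIM2(add)], D=∅>
step 4: <S=[clo(λw. (w - w), ∅) :: 6], E=∅, C=[AP :: ((λx. ((λw. 5) x)) ((λu. 7) 7)) :: PRIM2(add)], D=∅>
step 5: <S=∅, E={w↦6}, C=[(w - w)], D=[(∅, ∅, [((λx. ((λw. 5) x)) ((λu. 7) 7)) :: PRIM2(add)])]>
step 6: <S=∅, E={w↦6}, C=[w :: w :: PRIM2(sub)], D=[(∅, ∅, [((λx. ((λw. 5) x)) ((λu. 7) 7)) :: PRIM2(add)])]>
step 7: <S=[6], E={w↦6}, C=[w :: PRIM2(sub)], D=[(∅, ∅, [((λx. ((λw. 5) x)) ((λu. 7) 7)) :: PRIM2(add)])]>
step 8: <S=[6 :: 6], E={w↦6}, C=[PRIM2(sub)], D=[(∅, ∅, [((λx. ((λw. 5) x)) ((λu. 7) 7)) :: PRIM2(add)])]>
step 9: <S=[0], E={w↦6}, C=∅, D=[(∅, ∅, [((λx. ((λw. 5) x)) ((λu. 7) 7)) :: PRIM2(add)])]>
step 10: <S=[0], E=∅, C=[((λx. ((λw. 5) x)) ((λu. 7) 7)) :: PRIM2(add)], D=∅>
step 11: <S=[0], E=∅, C=[((λu. 7) 7) :: (λx. ((λw. 5) x)) :: AP :: PRIM2(add)], D=∅>
step 12: <S=[0], E=∅, C=[7 :: (λu. 7) :: AP :: (λx. ((λw. 5) x)) :: AP :: PRIM2(add)], D=∅>
step 13: <S=[7 :: 0], E=∅, C=[(λu. 7) :: AP :: (λx. ((λw. 5) x)) :: AP :: PRIM2(add)], D=∅>
step 14: <S=[clo(λu. 7, ∅) :: 7 :: 0], E=∅, C=[AP :: (λx. ((λw. 5) x)) :: AP :: PRIM2(add)], D=∅>
step 15: <S=∅, E={u↦7}, C=[7], D=[([0], ∅, [(λx. ((λw. 5) x)) :: AP :: PRIM2(add)])]>
step 16: <S=[7], E={u↦7}, C=∅, D=[([0], ∅, [(λx. ((λw. 5) x)) :: AP :: PRIM2(add)])]>
step 17: <S=[7 :: 0], E=∅, C=[(λx. ((λw. 5) x)) :: AP :: PRIM2(add)], D=∅>
step 18: <S=[clo(λx. ((λw. 5) x), ∅) :: 7 :: 0], E=∅, C=[AP :: PRIM2(add)], D=∅>
step 19: <S=∅, E={x↦7}, C=[((λw. 5) x)], D=[([0], ∅, [PRIM2(add)])]>
step 20: <S=∅, E={x↦7}, C=[x :: (λw. 5) :: AP], D=[([0], ∅, [PRIM2(add)])]>
step 21: <S=[7], E={x↦7}, C=[(λw. 5) :: AP], D=[([0], ∅, [PRIM2(add)])]>
step 22: <S=[clo(λw. 5, {x↦7}) :: 7], E={x↦7}, C=[AP], D=[([0], ∅, [PRIM2(add)])]>
step 23: <S=∅, E={w↦7, x↦7}, C=[5], D=[(∅, {x↦7}, ∅) :: ([0], ∅, [PRIM2(add)])]>
step 24: <S=[5], E={w↦7, x↦7}, C=∅, D=[(∅, {x↦7}, ∅) :: ([0], ∅, [PRIM2(add)])]>
step 25: <S=[5], E={x↦7}, C=∅, D=[([0], ∅, [PRIM2(add)])]>
step 26: <S=[5 :: 0], E=∅, C=[PRIM2(add)], D=∅>
step 27: <S=[5], E=∅, C=∅, D=∅>
→ final value 5

Answer: 5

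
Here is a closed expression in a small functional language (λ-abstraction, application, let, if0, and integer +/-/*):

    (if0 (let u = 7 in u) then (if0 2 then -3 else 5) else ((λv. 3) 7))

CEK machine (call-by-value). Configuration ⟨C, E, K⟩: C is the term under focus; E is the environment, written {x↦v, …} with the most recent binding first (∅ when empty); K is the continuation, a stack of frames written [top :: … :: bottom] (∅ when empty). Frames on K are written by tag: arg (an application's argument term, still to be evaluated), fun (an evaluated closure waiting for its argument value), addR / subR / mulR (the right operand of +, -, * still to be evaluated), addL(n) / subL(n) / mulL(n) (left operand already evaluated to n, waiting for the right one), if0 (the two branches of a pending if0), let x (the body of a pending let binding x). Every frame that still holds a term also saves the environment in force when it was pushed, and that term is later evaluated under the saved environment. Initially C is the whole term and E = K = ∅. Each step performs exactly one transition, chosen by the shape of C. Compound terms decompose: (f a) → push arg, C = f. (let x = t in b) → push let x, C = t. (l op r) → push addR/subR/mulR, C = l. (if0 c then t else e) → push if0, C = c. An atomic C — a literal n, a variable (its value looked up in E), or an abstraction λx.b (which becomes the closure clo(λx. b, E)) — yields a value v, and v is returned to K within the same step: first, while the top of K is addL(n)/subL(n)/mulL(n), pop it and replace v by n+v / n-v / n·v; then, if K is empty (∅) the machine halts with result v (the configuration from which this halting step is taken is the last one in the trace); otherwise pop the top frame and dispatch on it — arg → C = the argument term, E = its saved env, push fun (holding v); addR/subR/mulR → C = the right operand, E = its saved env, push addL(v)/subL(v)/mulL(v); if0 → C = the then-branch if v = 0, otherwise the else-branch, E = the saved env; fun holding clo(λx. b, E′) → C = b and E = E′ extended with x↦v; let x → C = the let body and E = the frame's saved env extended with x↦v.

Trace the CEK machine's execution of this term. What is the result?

Answer: 3

Execution trace:
step 0: <C=(if0 (let u = 7 in u) then (if0 2 then -3 else 5) else ((λv. 3) 7)), E=∅, K=∅>
step 1: <C=(let u = 7 in u), E=∅, K=[if0]>
step 2: <C=7, E=∅, K=[let u :: if0]>
step 3: <C=u, E={u↦7}, K=[if0]>
step 4: <C=((λv. 3) 7), E=∅, K=∅>
step 5: <C=(λv. 3), E=∅, K=[arg]>
step 6: <C=7, E=∅, K=[fun]>
step 7: <C=3, E={v↦7}, K=∅>
→ final value 3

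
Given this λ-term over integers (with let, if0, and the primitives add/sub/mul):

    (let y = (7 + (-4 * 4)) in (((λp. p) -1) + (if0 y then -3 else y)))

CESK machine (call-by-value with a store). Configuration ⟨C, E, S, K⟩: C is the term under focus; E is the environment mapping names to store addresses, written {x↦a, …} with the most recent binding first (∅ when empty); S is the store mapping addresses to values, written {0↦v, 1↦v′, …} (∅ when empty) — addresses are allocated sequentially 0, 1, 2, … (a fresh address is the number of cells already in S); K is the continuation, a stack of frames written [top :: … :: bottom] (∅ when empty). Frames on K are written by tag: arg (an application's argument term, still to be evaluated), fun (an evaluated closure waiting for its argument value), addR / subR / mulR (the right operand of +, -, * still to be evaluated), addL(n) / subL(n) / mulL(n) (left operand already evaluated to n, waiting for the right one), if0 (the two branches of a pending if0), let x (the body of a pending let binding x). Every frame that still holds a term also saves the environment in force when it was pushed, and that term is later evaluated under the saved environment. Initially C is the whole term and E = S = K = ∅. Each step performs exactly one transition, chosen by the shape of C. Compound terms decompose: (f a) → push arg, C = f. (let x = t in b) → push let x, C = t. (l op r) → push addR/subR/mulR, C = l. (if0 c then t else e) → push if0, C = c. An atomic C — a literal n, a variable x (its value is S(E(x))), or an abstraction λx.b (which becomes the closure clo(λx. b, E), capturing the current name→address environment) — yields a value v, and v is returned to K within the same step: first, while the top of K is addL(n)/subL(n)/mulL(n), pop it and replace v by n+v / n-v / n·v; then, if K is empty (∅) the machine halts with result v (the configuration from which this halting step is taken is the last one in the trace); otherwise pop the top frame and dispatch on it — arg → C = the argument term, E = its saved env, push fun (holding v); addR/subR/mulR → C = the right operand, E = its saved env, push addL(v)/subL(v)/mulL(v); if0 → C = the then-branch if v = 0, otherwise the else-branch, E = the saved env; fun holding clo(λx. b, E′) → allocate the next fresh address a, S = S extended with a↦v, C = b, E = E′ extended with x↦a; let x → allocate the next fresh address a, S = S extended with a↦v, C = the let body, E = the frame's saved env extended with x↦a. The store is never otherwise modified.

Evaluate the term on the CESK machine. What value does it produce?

step 0: <C=(let y = (7 + (-4 * 4)) in (((λp. p) -1) + (if0 y then -3 else y))), E=∅, S=∅, K=∅>
step 1: <C=(7 + (-4 * 4)), E=∅, S=∅, K=[let y]>
step 2: <C=7, E=∅, S=∅, K=[addR :: let y]>
step 3: <C=(-4 * 4), E=∅, S=∅, K=[addL(7) :: let y]>
step 4: <C=-4, E=∅, S=∅, K=[mulR :: addL(7) :: let y]>
step 5: <C=4, E=∅, S=∅, K=[mulL(-4) :: addL(7) :: let y]>
step 6: <C=(((λp. p) -1) + (if0 y then -3 else y)), E={y↦0}, S={0↦-9}, K=∅>
step 7: <C=((λp. p) -1), E={y↦0}, S={0↦-9}, K=[addR]>
step 8: <C=(λp. p), E={y↦0}, S={0↦-9}, K=[arg :: addR]>
step 9: <C=-1, E={y↦0}, S={0↦-9}, K=[fun :: addR]>
step 10: <C=p, E={p↦1, y↦0}, S={0↦-9, 1↦-1}, K=[addR]>
step 11: <C=(if0 y then -3 else y), E={y↦0}, S={0↦-9, 1↦-1}, K=[addL(-1)]>
step 12: <C=y, E={y↦0}, S={0↦-9, 1↦-1}, K=[if0 :: addL(-1)]>
step 13: <C=y, E={y↦0}, S={0↦-9, 1↦-1}, K=[addL(-1)]>
→ final value -10

Answer: -10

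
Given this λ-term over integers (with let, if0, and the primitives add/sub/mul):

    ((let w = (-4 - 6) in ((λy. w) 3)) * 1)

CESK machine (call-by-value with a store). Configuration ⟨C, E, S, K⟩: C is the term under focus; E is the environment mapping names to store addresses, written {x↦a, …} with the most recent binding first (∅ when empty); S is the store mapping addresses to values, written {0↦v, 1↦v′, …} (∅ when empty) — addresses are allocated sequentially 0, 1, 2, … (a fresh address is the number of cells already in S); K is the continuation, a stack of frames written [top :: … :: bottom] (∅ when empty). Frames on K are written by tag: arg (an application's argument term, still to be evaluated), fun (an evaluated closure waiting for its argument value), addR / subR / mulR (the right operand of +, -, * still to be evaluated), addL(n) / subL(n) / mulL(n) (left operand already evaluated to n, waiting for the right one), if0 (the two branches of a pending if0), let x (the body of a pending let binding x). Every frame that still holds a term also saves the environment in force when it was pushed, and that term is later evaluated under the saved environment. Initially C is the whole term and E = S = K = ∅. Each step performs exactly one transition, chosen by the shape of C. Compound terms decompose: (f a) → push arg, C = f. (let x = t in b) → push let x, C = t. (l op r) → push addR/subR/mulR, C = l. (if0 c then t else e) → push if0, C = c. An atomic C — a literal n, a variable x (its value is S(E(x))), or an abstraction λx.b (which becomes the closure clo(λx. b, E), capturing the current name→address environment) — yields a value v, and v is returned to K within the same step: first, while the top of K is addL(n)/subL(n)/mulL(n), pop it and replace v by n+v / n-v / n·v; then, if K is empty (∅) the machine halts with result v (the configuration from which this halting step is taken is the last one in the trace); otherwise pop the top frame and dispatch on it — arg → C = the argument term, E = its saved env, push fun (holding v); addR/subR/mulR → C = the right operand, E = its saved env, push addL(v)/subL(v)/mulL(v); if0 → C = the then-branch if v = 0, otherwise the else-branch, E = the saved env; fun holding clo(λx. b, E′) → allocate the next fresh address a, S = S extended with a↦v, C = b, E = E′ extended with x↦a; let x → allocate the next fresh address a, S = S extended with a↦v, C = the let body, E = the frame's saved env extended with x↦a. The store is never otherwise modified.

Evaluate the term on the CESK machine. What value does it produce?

Answer: -10

Execution trace:
[0] <C=((let w = (-4 - 6) in ((λy. w) 3)) * 1), E=∅, S=∅, K=∅>
[1] <C=(let w = (-4 - 6) in ((λy. w) 3)), E=∅, S=∅, K=[mulR]>
[2] <C=(-4 - 6), E=∅, S=∅, K=[let w :: mulR]>
[3] <C=-4, E=∅, S=∅, K=[subR :: let w :: mulR]>
[4] <C=6, E=∅, S=∅, K=[subL(-4) :: let w :: mulR]>
[5] <C=((λy. w) 3), E={w↦0}, S={0↦-10}, K=[mulR]>
[6] <C=(λy. w), E={w↦0}, S={0↦-10}, K=[arg :: mulR]>
[7] <C=3, E={w↦0}, S={0↦-10}, K=[fun :: mulR]>
[8] <C=w, E={y↦1, w↦0}, S={0↦-10, 1↦3}, K=[mulR]>
[9] <C=1, E=∅, S={0↦-10, 1↦3}, K=[mulL(-10)]>
→ final value -10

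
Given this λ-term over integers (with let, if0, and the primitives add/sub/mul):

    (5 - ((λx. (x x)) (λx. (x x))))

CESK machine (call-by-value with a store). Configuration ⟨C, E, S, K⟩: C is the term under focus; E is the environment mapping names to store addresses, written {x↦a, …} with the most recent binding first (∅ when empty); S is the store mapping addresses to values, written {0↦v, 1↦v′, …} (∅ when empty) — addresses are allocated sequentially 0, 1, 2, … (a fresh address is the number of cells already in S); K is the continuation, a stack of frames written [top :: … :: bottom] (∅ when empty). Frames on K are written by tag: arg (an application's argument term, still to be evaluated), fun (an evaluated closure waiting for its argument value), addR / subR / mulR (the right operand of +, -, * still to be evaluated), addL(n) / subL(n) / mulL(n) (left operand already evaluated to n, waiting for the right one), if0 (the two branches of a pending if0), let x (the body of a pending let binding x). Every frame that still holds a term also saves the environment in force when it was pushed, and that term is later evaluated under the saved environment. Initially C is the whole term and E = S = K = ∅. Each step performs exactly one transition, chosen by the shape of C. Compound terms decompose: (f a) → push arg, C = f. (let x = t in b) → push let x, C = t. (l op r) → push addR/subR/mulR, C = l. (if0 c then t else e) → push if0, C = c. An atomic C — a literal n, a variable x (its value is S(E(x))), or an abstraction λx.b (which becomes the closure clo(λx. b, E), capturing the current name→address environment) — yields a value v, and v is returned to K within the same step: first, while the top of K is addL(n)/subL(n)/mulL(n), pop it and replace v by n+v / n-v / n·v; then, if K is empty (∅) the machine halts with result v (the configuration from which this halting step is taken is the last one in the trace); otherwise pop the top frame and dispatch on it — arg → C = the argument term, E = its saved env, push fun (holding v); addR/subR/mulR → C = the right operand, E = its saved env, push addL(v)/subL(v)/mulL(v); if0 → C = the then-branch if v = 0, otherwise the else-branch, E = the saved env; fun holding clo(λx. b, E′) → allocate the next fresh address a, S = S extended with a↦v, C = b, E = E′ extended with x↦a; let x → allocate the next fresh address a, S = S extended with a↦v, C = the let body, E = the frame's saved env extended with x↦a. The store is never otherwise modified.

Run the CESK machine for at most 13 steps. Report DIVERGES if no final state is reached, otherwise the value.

Answer: DIVERGES (no final state within 13 steps)

Execution trace:
step 0: <C=(5 - ((λx. (x x)) (λx. (x x)))), E=∅, S=∅, K=∅>
step 1: <C=5, E=∅, S=∅, K=[subR]>
step 2: <C=((λx. (x x)) (λx. (x x))), E=∅, S=∅, K=[subL(5)]>
step 3: <C=(λx. (x x)), E=∅, S=∅, K=[arg :: subL(5)]>
step 4: <C=(λx. (x x)), E=∅, S=∅, K=[fun :: subL(5)]>
step 5: <C=(x x), E={x↦0}, S={0↦clo(λx. (x x), ∅)}, K=[subL(5)]>
step 6: <C=x, E={x↦0}, S={0↦clo(λx. (x x), ∅)}, K=[arg :: subL(5)]>
step 7: <C=x, E={x↦0}, S={0↦clo(λx. (x x), ∅)}, K=[fun :: subL(5)]>
step 8: <C=(x x), E={x↦1}, S={0↦clo(λx. (x x), ∅), 1↦clo(λx. (x x), ∅)}, K=[subL(5)]>
step 9: <C=x, E={x↦1}, S={0↦clo(λx. (x x), ∅), 1↦clo(λx. (x x), ∅)}, K=[arg :: subL(5)]>
step 10: <C=x, E={x↦1}, S={0↦clo(λx. (x x), ∅), 1↦clo(λx. (x x), ∅)}, K=[fun :: subL(5)]>
step 11: <C=(x x), E={x↦2}, S={0↦clo(λx. (x x), ∅), 1↦clo(λx. (x x), ∅), 2↦clo(λx. (x x), ∅)}, K=[subL(5)]>
step 12: <C=x, E={x↦2}, S={0↦clo(λx. (x x), ∅), 1↦clo(λx. (x x), ∅), 2↦clo(λx. (x x), ∅)}, K=[arg :: subL(5)]>
step 13: <C=x, E={x↦2}, S={0↦clo(λx. (x x), ∅), 1↦clo(λx. (x x), ∅), 2↦clo(λx. (x x), ∅)}, K=[fun :: subL(5)]>
→ 13 transitions taken and the configuration is still not final: no result within 13 steps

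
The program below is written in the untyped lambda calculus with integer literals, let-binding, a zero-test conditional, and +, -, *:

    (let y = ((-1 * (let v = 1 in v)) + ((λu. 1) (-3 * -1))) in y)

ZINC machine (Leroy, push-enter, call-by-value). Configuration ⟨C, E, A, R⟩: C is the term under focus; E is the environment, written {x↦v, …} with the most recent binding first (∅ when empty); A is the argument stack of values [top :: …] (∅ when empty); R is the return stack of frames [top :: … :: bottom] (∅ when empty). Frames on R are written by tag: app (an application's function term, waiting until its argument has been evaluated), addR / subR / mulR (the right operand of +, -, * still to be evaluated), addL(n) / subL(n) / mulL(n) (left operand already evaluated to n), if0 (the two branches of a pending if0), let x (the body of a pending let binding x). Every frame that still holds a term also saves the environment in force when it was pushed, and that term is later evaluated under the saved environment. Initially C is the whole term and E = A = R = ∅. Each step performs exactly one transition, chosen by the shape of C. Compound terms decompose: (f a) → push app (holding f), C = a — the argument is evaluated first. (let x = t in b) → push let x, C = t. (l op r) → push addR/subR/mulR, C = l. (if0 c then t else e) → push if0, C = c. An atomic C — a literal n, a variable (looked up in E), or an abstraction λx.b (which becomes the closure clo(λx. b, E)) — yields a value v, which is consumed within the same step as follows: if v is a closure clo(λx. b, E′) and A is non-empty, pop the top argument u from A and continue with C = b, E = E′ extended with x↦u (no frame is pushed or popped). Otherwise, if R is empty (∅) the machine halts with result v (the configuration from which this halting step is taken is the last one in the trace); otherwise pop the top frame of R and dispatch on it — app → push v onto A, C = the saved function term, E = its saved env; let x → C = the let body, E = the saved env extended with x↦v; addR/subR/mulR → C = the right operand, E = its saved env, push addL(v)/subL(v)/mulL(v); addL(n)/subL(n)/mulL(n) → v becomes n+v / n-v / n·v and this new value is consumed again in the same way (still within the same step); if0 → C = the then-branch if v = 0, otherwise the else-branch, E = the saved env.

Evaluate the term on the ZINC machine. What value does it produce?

t=0: [C=(let y = ((-1 * (let v = 1 in v)) + ((λu. 1) (-3 * -1))) in y) | E=∅ | A=∅ | R=∅]
t=1: [C=((-1 * (let v = 1 in v)) + ((λu. 1) (-3 * -1))) | E=∅ | A=∅ | R=[let y]]
t=2: [C=(-1 * (let v = 1 in v)) | E=∅ | A=∅ | R=[addR :: let y]]
t=3: [C=-1 | E=∅ | A=∅ | R=[mulR :: addR :: let y]]
t=4: [C=(let v = 1 in v) | E=∅ | A=∅ | R=[mulL(-1) :: addR :: let y]]
t=5: [C=1 | E=∅ | A=∅ | R=[let v :: mulL(-1) :: addR :: let y]]
t=6: [C=v | E={v↦1} | A=∅ | R=[mulL(-1) :: addR :: let y]]
t=7: [C=((λu. 1) (-3 * -1)) | E=∅ | A=∅ | R=[addL(-1) :: let y]]
t=8: [C=(-3 * -1) | E=∅ | A=∅ | R=[app :: addL(-1) :: let y]]
t=9: [C=-3 | E=∅ | A=∅ | R=[mulR :: app :: addL(-1) :: let y]]
t=10: [C=-1 | E=∅ | A=∅ | R=[mulL(-3) :: app :: addL(-1) :: let y]]
t=11: [C=(λu. 1) | E=∅ | A=[3] | R=[addL(-1) :: let y]]
t=12: [C=1 | E={u↦3} | A=∅ | R=[addL(-1) :: let y]]
t=13: [C=y | E={y↦0} | A=∅ | R=∅]
→ final value 0

Answer: 0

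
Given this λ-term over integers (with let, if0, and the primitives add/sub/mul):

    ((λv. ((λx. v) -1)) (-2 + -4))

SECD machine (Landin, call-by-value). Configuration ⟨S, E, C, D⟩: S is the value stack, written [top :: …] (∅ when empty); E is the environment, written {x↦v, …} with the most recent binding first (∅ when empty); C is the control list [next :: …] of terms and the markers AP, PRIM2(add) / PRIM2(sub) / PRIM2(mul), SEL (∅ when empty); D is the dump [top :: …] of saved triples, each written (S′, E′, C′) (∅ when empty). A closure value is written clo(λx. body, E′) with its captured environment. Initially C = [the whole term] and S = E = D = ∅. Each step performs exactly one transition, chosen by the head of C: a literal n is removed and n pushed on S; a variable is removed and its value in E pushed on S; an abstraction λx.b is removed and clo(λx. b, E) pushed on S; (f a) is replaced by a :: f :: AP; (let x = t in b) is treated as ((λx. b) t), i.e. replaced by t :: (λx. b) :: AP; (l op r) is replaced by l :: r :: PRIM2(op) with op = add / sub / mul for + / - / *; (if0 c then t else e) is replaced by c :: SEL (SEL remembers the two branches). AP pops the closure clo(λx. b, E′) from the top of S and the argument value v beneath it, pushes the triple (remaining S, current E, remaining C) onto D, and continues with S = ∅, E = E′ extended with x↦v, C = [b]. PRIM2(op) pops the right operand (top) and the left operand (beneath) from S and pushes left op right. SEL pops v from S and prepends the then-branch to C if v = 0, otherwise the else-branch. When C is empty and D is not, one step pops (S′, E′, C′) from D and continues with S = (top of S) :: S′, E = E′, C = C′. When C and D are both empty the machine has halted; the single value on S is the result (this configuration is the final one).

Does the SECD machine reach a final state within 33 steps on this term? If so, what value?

Answer: -6

Machine steps:
0. [S=∅ | E=∅ | C=[((λv. ((λx. v) -1)) (-2 + -4))] | D=∅]
1. [S=∅ | E=∅ | C=[(-2 + -4) :: (λv. ((λx. v) -1)) :: AP] | D=∅]
2. [S=∅ | E=∅ | C=[-2 :: -4 :: PRIM2(add) :: (λv. ((λx. v) -1)) :: AP] | D=∅]
3. [S=[-2] | E=∅ | C=[-4 :: PRIM2(add) :: (λv. ((λx. v) -1)) :: AP] | D=∅]
4. [S=[-4 :: -2] | E=∅ | C=[PRIM2(add) :: (λv. ((λx. v) -1)) :: AP] | D=∅]
5. [S=[-6] | E=∅ | C=[(λv. ((λx. v) -1)) :: AP] | D=∅]
6. [S=[clo(λv. ((λx. v) -1), ∅) :: -6] | E=∅ | C=[AP] | D=∅]
7. [S=∅ | E={v↦-6} | C=[((λx. v) -1)] | D=[(∅, ∅, ∅)]]
8. [S=∅ | E={v↦-6} | C=[-1 :: (λx. v) :: AP] | D=[(∅, ∅, ∅)]]
9. [S=[-1] | E={v↦-6} | C=[(λx. v) :: AP] | D=[(∅, ∅, ∅)]]
10. [S=[clo(λx. v, {v↦-6}) :: -1] | E={v↦-6} | C=[AP] | D=[(∅, ∅, ∅)]]
11. [S=∅ | E={x↦-1, v↦-6} | C=[v] | D=[(∅, {v↦-6}, ∅) :: (∅, ∅, ∅)]]
12. [S=[-6] | E={x↦-1, v↦-6} | C=∅ | D=[(∅, {v↦-6}, ∅) :: (∅, ∅, ∅)]]
13. [S=[-6] | E={v↦-6} | C=∅ | D=[(∅, ∅, ∅)]]
14. [S=[-6] | E=∅ | C=∅ | D=∅]
→ final value -6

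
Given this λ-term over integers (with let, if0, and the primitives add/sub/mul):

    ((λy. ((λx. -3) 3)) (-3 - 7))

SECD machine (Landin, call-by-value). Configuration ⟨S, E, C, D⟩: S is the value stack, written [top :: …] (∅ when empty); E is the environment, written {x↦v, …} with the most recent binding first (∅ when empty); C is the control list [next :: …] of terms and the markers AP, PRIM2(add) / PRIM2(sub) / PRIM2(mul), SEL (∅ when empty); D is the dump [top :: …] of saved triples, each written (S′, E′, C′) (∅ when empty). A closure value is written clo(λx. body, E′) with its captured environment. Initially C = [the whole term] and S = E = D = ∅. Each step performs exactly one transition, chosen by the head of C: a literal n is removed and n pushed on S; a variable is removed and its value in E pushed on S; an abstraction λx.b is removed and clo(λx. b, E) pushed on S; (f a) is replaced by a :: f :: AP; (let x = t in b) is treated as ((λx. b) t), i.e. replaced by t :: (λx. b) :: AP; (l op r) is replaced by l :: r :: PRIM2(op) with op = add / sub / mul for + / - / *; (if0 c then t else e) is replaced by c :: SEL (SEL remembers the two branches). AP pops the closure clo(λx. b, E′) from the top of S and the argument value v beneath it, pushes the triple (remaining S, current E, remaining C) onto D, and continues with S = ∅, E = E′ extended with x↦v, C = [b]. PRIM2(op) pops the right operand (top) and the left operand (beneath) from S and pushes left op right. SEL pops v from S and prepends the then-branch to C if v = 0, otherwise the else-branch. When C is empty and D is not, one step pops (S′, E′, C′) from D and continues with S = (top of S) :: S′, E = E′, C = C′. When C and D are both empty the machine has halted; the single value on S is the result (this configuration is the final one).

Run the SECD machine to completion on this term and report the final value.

[0] <S=∅, E=∅, C=[((λy. ((λx. -3) 3)) (-3 - 7))], D=∅>
[1] <S=∅, E=∅, C=[(-3 - 7) :: (λy. ((λx. -3) 3)) :: AP], D=∅>
[2] <S=∅, E=∅, C=[-3 :: 7 :: PRIM2(sub) :: (λy. ((λx. -3) 3)) :: AP], D=∅>
[3] <S=[-3], E=∅, C=[7 :: PRIM2(sub) :: (λy. ((λx. -3) 3)) :: AP], D=∅>
[4] <S=[7 :: -3], E=∅, C=[PRIM2(sub) :: (λy. ((λx. -3) 3)) :: AP], D=∅>
[5] <S=[-10], E=∅, C=[(λy. ((λx. -3) 3)) :: AP], D=∅>
[6] <S=[clo(λy. ((λx. -3) 3), ∅) :: -10], E=∅, C=[AP], D=∅>
[7] <S=∅, E={y↦-10}, C=[((λx. -3) 3)], D=[(∅, ∅, ∅)]>
[8] <S=∅, E={y↦-10}, C=[3 :: (λx. -3) :: AP], D=[(∅, ∅, ∅)]>
[9] <S=[3], E={y↦-10}, C=[(λx. -3) :: AP], D=[(∅, ∅, ∅)]>
[10] <S=[clo(λx. -3, {y↦-10}) :: 3], E={y↦-10}, C=[AP], D=[(∅, ∅, ∅)]>
[11] <S=∅, E={x↦3, y↦-10}, C=[-3], D=[(∅, {y↦-10}, ∅) :: (∅, ∅, ∅)]>
[12] <S=[-3], E={x↦3, y↦-10}, C=∅, D=[(∅, {y↦-10}, ∅) :: (∅, ∅, ∅)]>
[13] <S=[-3], E={y↦-10}, C=∅, D=[(∅, ∅, ∅)]>
[14] <S=[-3], E=∅, C=∅, D=∅>
→ final value -3

Answer: -3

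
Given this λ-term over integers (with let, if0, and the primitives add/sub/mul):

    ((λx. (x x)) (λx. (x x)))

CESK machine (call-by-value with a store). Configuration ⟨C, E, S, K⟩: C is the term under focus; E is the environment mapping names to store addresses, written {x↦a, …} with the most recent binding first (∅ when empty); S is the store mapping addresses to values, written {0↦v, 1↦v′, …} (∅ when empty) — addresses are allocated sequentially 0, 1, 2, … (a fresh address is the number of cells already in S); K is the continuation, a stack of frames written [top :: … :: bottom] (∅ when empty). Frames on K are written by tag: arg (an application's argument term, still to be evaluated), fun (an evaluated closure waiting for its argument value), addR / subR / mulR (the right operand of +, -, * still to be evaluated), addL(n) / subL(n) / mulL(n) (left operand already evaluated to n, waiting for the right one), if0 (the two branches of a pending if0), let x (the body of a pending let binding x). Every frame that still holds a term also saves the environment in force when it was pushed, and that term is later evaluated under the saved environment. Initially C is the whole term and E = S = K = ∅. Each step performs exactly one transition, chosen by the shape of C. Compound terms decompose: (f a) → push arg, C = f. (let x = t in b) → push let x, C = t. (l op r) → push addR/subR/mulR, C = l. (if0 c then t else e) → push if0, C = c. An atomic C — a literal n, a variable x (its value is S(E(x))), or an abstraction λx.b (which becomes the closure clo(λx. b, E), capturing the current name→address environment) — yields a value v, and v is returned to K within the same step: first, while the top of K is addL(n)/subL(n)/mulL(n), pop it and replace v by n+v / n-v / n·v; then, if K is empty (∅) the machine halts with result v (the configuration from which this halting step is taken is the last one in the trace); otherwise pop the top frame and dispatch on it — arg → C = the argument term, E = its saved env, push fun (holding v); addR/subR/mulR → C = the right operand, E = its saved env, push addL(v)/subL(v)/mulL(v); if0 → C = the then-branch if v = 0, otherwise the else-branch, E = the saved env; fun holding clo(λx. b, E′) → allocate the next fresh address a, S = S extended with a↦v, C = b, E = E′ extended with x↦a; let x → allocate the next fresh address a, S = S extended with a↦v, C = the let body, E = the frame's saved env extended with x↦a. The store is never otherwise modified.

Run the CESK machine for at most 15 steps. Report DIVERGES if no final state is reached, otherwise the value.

[0] [C=((λx. (x x)) (λx. (x x))) | E=∅ | S=∅ | K=∅]
[1] [C=(λx. (x x)) | E=∅ | S=∅ | K=[arg]]
[2] [C=(λx. (x x)) | E=∅ | S=∅ | K=[fun]]
[3] [C=(x x) | E={x↦0} | S={0↦clo(λx. (x x), ∅)} | K=∅]
[4] [C=x | E={x↦0} | S={0↦clo(λx. (x x), ∅)} | K=[arg]]
[5] [C=x | E={x↦0} | S={0↦clo(λx. (x x), ∅)} | K=[fun]]
[6] [C=(x x) | E={x↦1} | S={0↦clo(λx. (x x), ∅), 1↦clo(λx. (x x), ∅)} | K=∅]
[7] [C=x | E={x↦1} | S={0↦clo(λx. (x x), ∅), 1↦clo(λx. (x x), ∅)} | K=[arg]]
[8] [C=x | E={x↦1} | S={0↦clo(λx. (x x), ∅), 1↦clo(λx. (x x), ∅)} | K=[fun]]
[9] [C=(x x) | E={x↦2} | S={0↦clo(λx. (x x), ∅), 1↦clo(λx. (x x), ∅), 2↦clo(λx. (x x), ∅)} | K=∅]
[10] [C=x | E={x↦2} | S={0↦clo(λx. (x x), ∅), 1↦clo(λx. (x x), ∅), 2↦clo(λx. (x x), ∅)} | K=[arg]]
[11] [C=x | E={x↦2} | S={0↦clo(λx. (x x), ∅), 1↦clo(λx. (x x), ∅), 2↦clo(λx. (x x), ∅)} | K=[fun]]
[12] [C=(x x) | E={x↦3} | S={0↦clo(λx. (x x), ∅), 1↦clo(λx. (x x), ∅), 2↦clo(λx. (x x), ∅), 3↦clo(λx. (x x), ∅)} | K=∅]
[13] [C=x | E={x↦3} | S={0↦clo(λx. (x x), ∅), 1↦clo(λx. (x x), ∅), 2↦clo(λx. (x x), ∅), 3↦clo(λx. (x x), ∅)} | K=[arg]]
[14] [C=x | E={x↦3} | S={0↦clo(λx. (x x), ∅), 1↦clo(λx. (x x), ∅), 2↦clo(λx. (x x), ∅), 3↦clo(λx. (x x), ∅)} | K=[fun]]
[15] [C=(x x) | E={x↦4} | S={0↦clo(λx. (x x), ∅), 1↦clo(λx. (x x), ∅), 2↦clo(λx. (x x), ∅), 3↦clo(λx. (x x), ∅), 4↦clo(λx. (x x), ∅)} | K=∅]
→ 15 transitions taken and the configuration is still not final: no result within 15 steps

Answer: DIVERGES (no final state within 15 steps)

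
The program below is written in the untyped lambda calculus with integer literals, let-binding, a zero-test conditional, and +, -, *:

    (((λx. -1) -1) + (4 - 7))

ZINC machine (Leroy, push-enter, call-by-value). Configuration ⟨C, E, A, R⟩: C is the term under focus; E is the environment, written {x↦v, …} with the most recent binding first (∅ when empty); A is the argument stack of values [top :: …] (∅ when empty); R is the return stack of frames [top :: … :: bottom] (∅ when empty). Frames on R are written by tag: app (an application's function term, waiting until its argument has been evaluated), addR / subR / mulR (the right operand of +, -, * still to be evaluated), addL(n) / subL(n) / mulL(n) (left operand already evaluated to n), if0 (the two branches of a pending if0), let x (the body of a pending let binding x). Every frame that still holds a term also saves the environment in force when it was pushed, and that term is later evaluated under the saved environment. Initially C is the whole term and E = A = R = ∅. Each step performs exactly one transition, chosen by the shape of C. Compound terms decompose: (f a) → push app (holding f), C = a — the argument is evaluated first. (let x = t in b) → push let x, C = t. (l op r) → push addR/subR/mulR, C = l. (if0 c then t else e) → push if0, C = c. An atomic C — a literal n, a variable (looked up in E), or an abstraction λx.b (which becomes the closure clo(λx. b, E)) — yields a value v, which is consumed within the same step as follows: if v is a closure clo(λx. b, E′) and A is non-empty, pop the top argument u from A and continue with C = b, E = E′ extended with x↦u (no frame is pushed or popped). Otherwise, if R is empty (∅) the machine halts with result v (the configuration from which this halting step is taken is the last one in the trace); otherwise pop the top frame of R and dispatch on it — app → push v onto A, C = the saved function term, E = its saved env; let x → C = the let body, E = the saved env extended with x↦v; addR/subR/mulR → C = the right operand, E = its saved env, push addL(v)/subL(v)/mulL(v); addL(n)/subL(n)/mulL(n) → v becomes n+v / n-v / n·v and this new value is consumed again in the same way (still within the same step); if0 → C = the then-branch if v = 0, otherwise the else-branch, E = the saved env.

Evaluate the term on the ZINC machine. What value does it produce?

step 0: [C=(((λx. -1) -1) + (4 - 7)) | E=∅ | A=∅ | R=∅]
step 1: [C=((λx. -1) -1) | E=∅ | A=∅ | R=[addR]]
step 2: [C=-1 | E=∅ | A=∅ | R=[app :: addR]]
step 3: [C=(λx. -1) | E=∅ | A=[-1] | R=[addR]]
step 4: [C=-1 | E={x↦-1} | A=∅ | R=[addR]]
step 5: [C=(4 - 7) | E=∅ | A=∅ | R=[addL(-1)]]
step 6: [C=4 | E=∅ | A=∅ | R=[subR :: addL(-1)]]
step 7: [C=7 | E=∅ | A=∅ | R=[subL(4) :: addL(-1)]]
→ final value -4

Answer: -4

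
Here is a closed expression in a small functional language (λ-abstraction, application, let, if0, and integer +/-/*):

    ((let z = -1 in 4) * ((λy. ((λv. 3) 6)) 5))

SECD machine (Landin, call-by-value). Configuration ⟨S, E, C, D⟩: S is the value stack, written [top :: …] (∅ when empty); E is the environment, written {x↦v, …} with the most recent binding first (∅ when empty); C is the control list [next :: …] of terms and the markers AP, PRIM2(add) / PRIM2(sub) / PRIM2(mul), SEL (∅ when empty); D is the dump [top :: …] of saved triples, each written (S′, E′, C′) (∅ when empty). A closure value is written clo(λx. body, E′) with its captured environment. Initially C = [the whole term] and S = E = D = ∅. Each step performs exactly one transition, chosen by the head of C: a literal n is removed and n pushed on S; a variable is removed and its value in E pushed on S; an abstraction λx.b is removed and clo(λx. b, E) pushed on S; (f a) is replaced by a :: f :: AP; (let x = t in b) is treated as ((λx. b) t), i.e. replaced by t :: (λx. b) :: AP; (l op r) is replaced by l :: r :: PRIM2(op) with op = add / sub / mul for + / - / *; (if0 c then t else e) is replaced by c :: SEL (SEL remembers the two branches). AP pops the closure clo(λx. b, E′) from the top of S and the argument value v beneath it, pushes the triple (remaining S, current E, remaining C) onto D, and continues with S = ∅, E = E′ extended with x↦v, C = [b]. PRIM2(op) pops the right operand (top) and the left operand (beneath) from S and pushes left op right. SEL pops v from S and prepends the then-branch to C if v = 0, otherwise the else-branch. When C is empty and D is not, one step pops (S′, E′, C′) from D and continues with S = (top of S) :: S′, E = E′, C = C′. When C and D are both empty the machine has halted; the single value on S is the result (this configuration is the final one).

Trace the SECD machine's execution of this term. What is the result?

[0] [S=∅ | E=∅ | C=[((let z = -1 in 4) * ((λy. ((λv. 3) 6)) 5))] | D=∅]
[1] [S=∅ | E=∅ | C=[(let z = -1 in 4) :: ((λy. ((λv. 3) 6)) 5) :: PRIM2(mul)] | D=∅]
[2] [S=∅ | E=∅ | C=[-1 :: (λz. 4) :: AP :: ((λy. ((λv. 3) 6)) 5) :: PRIM2(mul)] | D=∅]
[3] [S=[-1] | E=∅ | C=[(λz. 4) :: AP :: ((λy. ((λv. 3) 6)) 5) :: PRIM2(mul)] | D=∅]
[4] [S=[clo(λz. 4, ∅) :: -1] | E=∅ | C=[AP :: ((λy. ((λv. 3) 6)) 5) :: PRIM2(mul)] | D=∅]
[5] [S=∅ | E={z↦-1} | C=[4] | D=[(∅, ∅, [((λy. ((λv. 3) 6)) 5) :: PRIM2(mul)])]]
[6] [S=[4] | E={z↦-1} | C=∅ | D=[(∅, ∅, [((λy. ((λv. 3) 6)) 5) :: PRIM2(mul)])]]
[7] [S=[4] | E=∅ | C=[((λy. ((λv. 3) 6)) 5) :: PRIM2(mul)] | D=∅]
[8] [S=[4] | E=∅ | C=[5 :: (λy. ((λv. 3) 6)) :: AP :: PRIM2(mul)] | D=∅]
[9] [S=[5 :: 4] | E=∅ | C=[(λy. ((λv. 3) 6)) :: AP :: PRIM2(mul)] | D=∅]
[10] [S=[clo(λy. ((λv. 3) 6), ∅) :: 5 :: 4] | E=∅ | C=[AP :: PRIM2(mul)] | D=∅]
[11] [S=∅ | E={y↦5} | C=[((λv. 3) 6)] | D=[([4], ∅, [PRIM2(mul)])]]
[12] [S=∅ | E={y↦5} | C=[6 :: (λv. 3) :: AP] | D=[([4], ∅, [PRIM2(mul)])]]
[13] [S=[6] | E={y↦5} | C=[(λv. 3) :: AP] | D=[([4], ∅, [PRIM2(mul)])]]
[14] [S=[clo(λv. 3, {y↦5}) :: 6] | E={y↦5} | C=[AP] | D=[([4], ∅, [PRIM2(mul)])]]
[15] [S=∅ | E={v↦6, y↦5} | C=[3] | D=[(∅, {y↦5}, ∅) :: ([4], ∅, [PRIM2(mul)])]]
[16] [S=[3] | E={v↦6, y↦5} | C=∅ | D=[(∅, {y↦5}, ∅) :: ([4], ∅, [PRIM2(mul)])]]
[17] [S=[3] | E={y↦5} | C=∅ | D=[([4], ∅, [PRIM2(mul)])]]
[18] [S=[3 :: 4] | E=∅ | C=[PRIM2(mul)] | D=∅]
[19] [S=[12] | E=∅ | C=∅ | D=∅]
→ final value 12

Answer: 12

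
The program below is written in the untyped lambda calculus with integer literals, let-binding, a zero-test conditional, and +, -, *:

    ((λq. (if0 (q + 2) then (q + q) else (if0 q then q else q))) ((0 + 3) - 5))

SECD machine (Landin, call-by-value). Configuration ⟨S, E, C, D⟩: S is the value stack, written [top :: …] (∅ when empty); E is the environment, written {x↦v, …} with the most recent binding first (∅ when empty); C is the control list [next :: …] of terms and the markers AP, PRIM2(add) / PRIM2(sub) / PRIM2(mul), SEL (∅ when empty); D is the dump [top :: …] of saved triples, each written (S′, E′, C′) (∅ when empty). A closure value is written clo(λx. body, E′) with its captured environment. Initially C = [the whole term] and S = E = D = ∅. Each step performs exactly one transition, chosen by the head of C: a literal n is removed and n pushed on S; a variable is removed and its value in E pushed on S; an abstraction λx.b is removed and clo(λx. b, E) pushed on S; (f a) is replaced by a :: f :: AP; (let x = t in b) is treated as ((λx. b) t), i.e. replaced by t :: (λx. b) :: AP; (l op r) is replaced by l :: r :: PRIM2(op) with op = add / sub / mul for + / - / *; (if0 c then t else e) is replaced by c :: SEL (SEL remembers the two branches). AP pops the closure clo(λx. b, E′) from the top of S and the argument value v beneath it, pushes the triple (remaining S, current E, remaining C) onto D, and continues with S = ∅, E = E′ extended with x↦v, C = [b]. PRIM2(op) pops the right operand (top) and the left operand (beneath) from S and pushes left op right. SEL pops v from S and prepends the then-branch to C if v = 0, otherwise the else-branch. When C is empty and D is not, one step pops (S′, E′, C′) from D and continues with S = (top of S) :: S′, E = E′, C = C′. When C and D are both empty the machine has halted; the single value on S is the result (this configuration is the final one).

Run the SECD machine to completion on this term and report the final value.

Answer: -4

Derivation:
0. [S=∅ | E=∅ | C=[((λq. (if0 (q + 2) then (q + q) else (if0 q then q else q))) ((0 + 3) - 5))] | D=∅]
1. [S=∅ | E=∅ | C=[((0 + 3) - 5) :: (λq. (if0 (q + 2) then (q + q) else (if0 q then q else q))) :: AP] | D=∅]
2. [S=∅ | E=∅ | C=[(0 + 3) :: 5 :: PRIM2(sub) :: (λq. (if0 (q + 2) then (q + q) else (if0 q then q else q))) :: AP] | D=∅]
3. [S=∅ | E=∅ | C=[0 :: 3 :: PRIM2(add) :: 5 :: PRIM2(sub) :: (λq. (if0 (q + 2) then (q + q) else (if0 q then q else q))) :: AP] | D=∅]
4. [S=[0] | E=∅ | C=[3 :: PRIM2(add) :: 5 :: PRIM2(sub) :: (λq. (if0 (q + 2) then (q + q) else (if0 q then q else q))) :: AP] | D=∅]
5. [S=[3 :: 0] | E=∅ | C=[PRIM2(add) :: 5 :: PRIM2(sub) :: (λq. (if0 (q + 2) then (q + q) else (if0 q then q else q))) :: AP] | D=∅]
6. [S=[3] | E=∅ | C=[5 :: PRIM2(sub) :: (λq. (if0 (q + 2) then (q + q) else (if0 q then q else q))) :: AP] | D=∅]
7. [S=[5 :: 3] | E=∅ | C=[PRIM2(sub) :: (λq. (if0 (q + 2) then (q + q) else (if0 q then q else q))) :: AP] | D=∅]
8. [S=[-2] | E=∅ | C=[(λq. (if0 (q + 2) then (q + q) else (if0 q then q else q))) :: AP] | D=∅]
9. [S=[clo(λq. (if0 (q + 2) then (q + q) else (if0 q then q else q)), ∅) :: -2] | E=∅ | C=[AP] | D=∅]
10. [S=∅ | E={q↦-2} | C=[(if0 (q + 2) then (q + q) else (if0 q then q else q))] | D=[(∅, ∅, ∅)]]
11. [S=∅ | E={q↦-2} | C=[(q + 2) :: SEL] | D=[(∅, ∅, ∅)]]
12. [S=∅ | E={q↦-2} | C=[q :: 2 :: PRIM2(add) :: SEL] | D=[(∅, ∅, ∅)]]
13. [S=[-2] | E={q↦-2} | C=[2 :: PRIM2(add) :: SEL] | D=[(∅, ∅, ∅)]]
14. [S=[2 :: -2] | E={q↦-2} | C=[PRIM2(add) :: SEL] | D=[(∅, ∅, ∅)]]
15. [S=[0] | E={q↦-2} | C=[SEL] | D=[(∅, ∅, ∅)]]
16. [S=∅ | E={q↦-2} | C=[(q + q)] | D=[(∅, ∅, ∅)]]
17. [S=∅ | E={q↦-2} | C=[q :: q :: PRIM2(add)] | D=[(∅, ∅, ∅)]]
18. [S=[-2] | E={q↦-2} | C=[q :: PRIM2(add)] | D=[(∅, ∅, ∅)]]
19. [S=[-2 :: -2] | E={q↦-2} | C=[PRIM2(add)] | D=[(∅, ∅, ∅)]]
20. [S=[-4] | E={q↦-2} | C=∅ | D=[(∅, ∅, ∅)]]
21. [S=[-4] | E=∅ | C=∅ | D=∅]
→ final value -4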